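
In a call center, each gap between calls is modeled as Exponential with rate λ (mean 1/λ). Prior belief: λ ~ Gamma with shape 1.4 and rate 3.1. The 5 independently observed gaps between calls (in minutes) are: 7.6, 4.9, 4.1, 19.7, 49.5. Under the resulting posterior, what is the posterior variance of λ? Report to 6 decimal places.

0.000810

With a Gamma(shape α, rate β) prior on the exponential rate λ, the posterior after n observations with total T = Σxᵢ is Gamma(α+n, β+T).
Sum of observations T = 85.8 minutes; n = 5.
Posterior: Gamma(1.4+5, 3.1+85.8) = Gamma(6.4, 88.9).
Var = α/β² = 0.000810.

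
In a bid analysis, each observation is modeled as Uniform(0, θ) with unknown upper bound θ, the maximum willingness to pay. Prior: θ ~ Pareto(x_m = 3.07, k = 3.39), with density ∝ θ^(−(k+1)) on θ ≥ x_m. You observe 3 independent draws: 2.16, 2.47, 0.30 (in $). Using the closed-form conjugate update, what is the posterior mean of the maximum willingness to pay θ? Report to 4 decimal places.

A Pareto(scale x_m, shape k) prior on the upper bound θ of Uniform(0, θ) is conjugate: posterior is Pareto(max(x_m, max xᵢ), k + n).
Sample maximum = 2.47; prior scale x_m = 3.07 → posterior scale = max = 3.07.
Posterior shape = 3.39 + 3 = 6.39.
E[θ|data] = k·x_m/(k−1) = 6.39·3.07/5.39 = 3.6396.

3.6396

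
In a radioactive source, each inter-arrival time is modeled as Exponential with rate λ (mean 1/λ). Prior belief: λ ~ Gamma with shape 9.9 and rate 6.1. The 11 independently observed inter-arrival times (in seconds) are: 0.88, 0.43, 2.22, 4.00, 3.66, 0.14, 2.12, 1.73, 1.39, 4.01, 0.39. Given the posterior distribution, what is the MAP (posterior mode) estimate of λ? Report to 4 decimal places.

With a Gamma(shape α, rate β) prior on the exponential rate λ, the posterior after n observations with total T = Σxᵢ is Gamma(α+n, β+T).
Sum of observations T = 20.97 seconds; n = 11.
Posterior: Gamma(9.9+11, 6.1+20.97) = Gamma(20.9, 27.07).
Mode = (α−1)/β = 0.7351.

0.7351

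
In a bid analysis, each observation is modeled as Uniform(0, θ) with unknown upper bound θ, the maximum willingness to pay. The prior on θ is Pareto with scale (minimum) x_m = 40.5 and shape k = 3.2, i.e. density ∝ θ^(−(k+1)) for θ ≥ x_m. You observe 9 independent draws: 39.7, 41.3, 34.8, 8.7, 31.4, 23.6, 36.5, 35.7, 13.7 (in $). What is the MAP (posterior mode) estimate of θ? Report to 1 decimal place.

41.3

A Pareto(scale x_m, shape k) prior on the upper bound θ of Uniform(0, θ) is conjugate: posterior is Pareto(max(x_m, max xᵢ), k + n).
Sample maximum = 41.3; prior scale x_m = 40.5 → posterior scale = max = 41.3.
Posterior shape = 3.2 + 9 = 12.2.
The Pareto density is decreasing on [x_m, ∞), so the mode is x_m = 41.3.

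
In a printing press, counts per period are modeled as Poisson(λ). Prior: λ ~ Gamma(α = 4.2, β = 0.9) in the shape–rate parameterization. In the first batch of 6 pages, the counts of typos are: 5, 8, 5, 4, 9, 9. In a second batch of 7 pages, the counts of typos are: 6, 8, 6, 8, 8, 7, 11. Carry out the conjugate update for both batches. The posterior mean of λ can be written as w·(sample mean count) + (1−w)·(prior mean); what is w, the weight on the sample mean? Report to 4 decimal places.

With a Gamma(shape α, rate β) prior, the Poisson likelihood is conjugate: the posterior is Gamma(α + ΣXᵢ, β + n).
Total number of pages: n = 6 + 7 = 13.
Posterior mean = (α₀+S)/(β₀+n) = [n/(β₀+n)]·(S/n) + [β₀/(β₀+n)]·(α₀/β₀), so only n and β₀ enter the weight.
Weight on data w = n/(β₀+n) = 13/(0.9+13) = 13/13.9 = 0.9353.

0.9353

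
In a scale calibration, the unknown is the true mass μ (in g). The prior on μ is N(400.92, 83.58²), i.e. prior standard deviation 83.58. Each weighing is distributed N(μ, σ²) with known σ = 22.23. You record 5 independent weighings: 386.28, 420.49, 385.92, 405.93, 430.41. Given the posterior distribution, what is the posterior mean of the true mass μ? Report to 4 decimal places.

For Normal data with known variance σ², a Normal(μ₀, σ₀²) prior on μ is conjugate. Posterior precision = 1/σ₀² + n/σ²; posterior mean is the precision-weighted average of μ₀ and x̄.
Σxᵢ = 386.28 + 420.49 + 385.92 + 405.93 + 430.41 = 2029.03, so n·x̄ = 2029.03.
σ₀² = 83.58² = 6985.6164, σ² = 22.23² = 494.1729; σ² + n·σ₀² = 494.1729 + 5·6985.6164 = 35422.2549.
Posterior mean = (μ₀/σ₀² + n·x̄/σ²)/(1/σ₀² + n/σ²) = (σ²·μ₀ + σ₀²·n·x̄)/(σ² + n·σ₀²) = (494.1729·400.92 + 6985.6164·2029.03)/35422.2549 = 14372149.04316/35422.2549 = 405.7378.

405.7378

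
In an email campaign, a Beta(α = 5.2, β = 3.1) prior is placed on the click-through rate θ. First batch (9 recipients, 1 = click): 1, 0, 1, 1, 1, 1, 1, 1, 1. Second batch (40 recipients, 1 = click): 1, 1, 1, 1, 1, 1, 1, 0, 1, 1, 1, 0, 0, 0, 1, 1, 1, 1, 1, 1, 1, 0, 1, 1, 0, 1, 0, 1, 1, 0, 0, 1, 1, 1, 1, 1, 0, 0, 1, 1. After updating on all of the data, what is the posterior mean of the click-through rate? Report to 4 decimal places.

0.7365

The Beta prior is conjugate to a Binomial/Bernoulli likelihood; the update adds successes to α and failures to β.
After batch 1: Beta(5.2+8, 3.1+1) = Beta(13.2, 4.1).
After batch 2: Beta(13.2+29, 4.1+11) = Beta(42.2, 15.1).
Posterior mean = α/(α+β) = 42.2/57.3 = 0.7365.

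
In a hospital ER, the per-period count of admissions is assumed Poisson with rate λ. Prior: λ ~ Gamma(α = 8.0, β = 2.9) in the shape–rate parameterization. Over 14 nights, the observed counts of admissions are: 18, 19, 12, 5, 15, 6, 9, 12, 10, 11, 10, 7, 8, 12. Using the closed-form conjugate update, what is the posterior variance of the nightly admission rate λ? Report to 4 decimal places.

0.5672

With a Gamma(shape α, rate β) prior, the Poisson likelihood is conjugate: the posterior is Gamma(α + ΣXᵢ, β + n).
Sum of counts S = 154 over n = 14 nights.
Posterior: Gamma(α+S, β+n) = Gamma(8.0+154, 2.9+14) = Gamma(162.0, 16.9).
Var = α/β² = 162.0/16.9² = 0.5672.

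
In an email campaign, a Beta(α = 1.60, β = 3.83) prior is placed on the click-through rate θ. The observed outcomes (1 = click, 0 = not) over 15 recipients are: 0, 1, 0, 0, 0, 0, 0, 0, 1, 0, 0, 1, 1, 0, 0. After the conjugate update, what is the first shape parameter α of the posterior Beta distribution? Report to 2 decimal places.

The Beta prior is conjugate to a Binomial/Bernoulli likelihood; the update adds successes to α and failures to β.
Posterior: Beta(α+k, β+n−k) = Beta(1.60+4, 3.83+11) = Beta(5.60, 14.83).
Posterior α = 5.60.

5.60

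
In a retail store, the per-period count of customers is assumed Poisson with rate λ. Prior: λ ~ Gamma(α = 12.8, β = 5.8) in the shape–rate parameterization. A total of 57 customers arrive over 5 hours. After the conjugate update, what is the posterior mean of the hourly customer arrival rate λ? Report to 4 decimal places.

6.4630

With a Gamma(shape α, rate β) prior, the Poisson likelihood is conjugate: the posterior is Gamma(α + ΣXᵢ, β + n).
Posterior: Gamma(α+S, β+n) = Gamma(12.8+57, 5.8+5) = Gamma(69.8, 10.8).
Posterior mean = α/β = 69.8/10.8 = 6.4630.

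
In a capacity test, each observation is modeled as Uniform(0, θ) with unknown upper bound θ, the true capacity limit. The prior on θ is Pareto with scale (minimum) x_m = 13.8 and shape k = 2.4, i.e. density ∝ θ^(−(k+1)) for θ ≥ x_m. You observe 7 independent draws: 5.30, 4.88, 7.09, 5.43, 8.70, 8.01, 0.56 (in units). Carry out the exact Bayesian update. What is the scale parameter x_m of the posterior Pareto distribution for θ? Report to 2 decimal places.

13.80

A Pareto(scale x_m, shape k) prior on the upper bound θ of Uniform(0, θ) is conjugate: posterior is Pareto(max(x_m, max xᵢ), k + n).
Sample maximum = 8.70; prior scale x_m = 13.8 → posterior scale = max = 13.80.
Posterior shape = 2.4 + 7 = 9.4.
Posterior scale x_m = 13.80.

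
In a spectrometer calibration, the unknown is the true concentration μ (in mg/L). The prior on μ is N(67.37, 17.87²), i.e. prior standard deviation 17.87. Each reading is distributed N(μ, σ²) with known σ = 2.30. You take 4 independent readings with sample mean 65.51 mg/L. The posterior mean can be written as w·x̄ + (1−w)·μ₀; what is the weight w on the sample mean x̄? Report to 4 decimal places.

For Normal data with known variance σ², a Normal(μ₀, σ₀²) prior on μ is conjugate. Posterior precision = 1/σ₀² + n/σ²; posterior mean is the precision-weighted average of μ₀ and x̄.
σ₀² = 17.87² = 319.3369, σ² = 2.30² = 5.29. Prior precision 1/σ₀² = 1/319.3369; data precision n/σ² = 4/5.29.
w = (n/σ²)/(1/σ₀² + n/σ²) = n·σ₀²/(σ² + n·σ₀²) = 4·319.3369/(5.29 + 4·319.3369) = 1277.3476/1282.6376 = 0.9959.

0.9959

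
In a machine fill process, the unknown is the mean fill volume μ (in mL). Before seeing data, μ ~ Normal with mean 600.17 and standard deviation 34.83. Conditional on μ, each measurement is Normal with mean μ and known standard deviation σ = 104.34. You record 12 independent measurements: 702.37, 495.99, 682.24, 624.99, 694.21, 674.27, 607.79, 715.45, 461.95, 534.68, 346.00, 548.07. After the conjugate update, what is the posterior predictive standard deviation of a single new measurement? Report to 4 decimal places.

For Normal data with known variance σ², a Normal(μ₀, σ₀²) prior on μ is conjugate. Posterior precision = 1/σ₀² + n/σ²; posterior mean is the precision-weighted average of μ₀ and x̄.
σ₀² = 34.83² = 1213.1289, σ² = 104.34² = 10886.8356; σ² + n·σ₀² = 10886.8356 + 12·1213.1289 = 25444.3824.
Posterior precision = 1/σ₀² + n/σ² = 1/1213.1289 + 12/10886.8356 = (σ² + n·σ₀²)/(σ₀²σ²) = 25444.3824/(1213.1289·10886.8356); posterior variance σₙ² = σ₀²σ²/(σ² + n·σ₀²) = 1213.1289·10886.8356/25444.3824 = 519.058969.
Predictive variance for one new observation = σₙ² + σ² = 1213.1289·10886.8356/25444.3824 + 10886.8356 = σ²·(σ₀² + 25444.3824)/25444.3824 = 10886.8356·26657.5113/25444.3824 = 11405.894569; SD = √(10886.8356·26657.5113/25444.3824) = 106.7984.

106.7984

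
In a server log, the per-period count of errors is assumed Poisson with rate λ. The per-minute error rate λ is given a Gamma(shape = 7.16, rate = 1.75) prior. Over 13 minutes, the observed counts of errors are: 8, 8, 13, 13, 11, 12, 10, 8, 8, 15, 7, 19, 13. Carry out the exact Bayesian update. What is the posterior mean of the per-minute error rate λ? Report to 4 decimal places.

10.3159

With a Gamma(shape α, rate β) prior, the Poisson likelihood is conjugate: the posterior is Gamma(α + ΣXᵢ, β + n).
Sum of counts S = 145 over n = 13 minutes.
Posterior: Gamma(α+S, β+n) = Gamma(7.16+145, 1.75+13) = Gamma(152.16, 14.75).
Posterior mean = α/β = 152.16/14.75 = 10.3159.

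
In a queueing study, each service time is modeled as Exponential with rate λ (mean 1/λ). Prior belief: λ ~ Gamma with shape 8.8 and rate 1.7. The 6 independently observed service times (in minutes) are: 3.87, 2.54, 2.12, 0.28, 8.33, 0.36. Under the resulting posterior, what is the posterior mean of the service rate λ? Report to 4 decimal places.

With a Gamma(shape α, rate β) prior on the exponential rate λ, the posterior after n observations with total T = Σxᵢ is Gamma(α+n, β+T).
Sum of observations T = 17.50 minutes; n = 6.
Posterior: Gamma(8.8+6, 1.7+17.50) = Gamma(14.8, 19.20).
Posterior mean of λ = α/β = 14.8/19.20 = 0.7708.

0.7708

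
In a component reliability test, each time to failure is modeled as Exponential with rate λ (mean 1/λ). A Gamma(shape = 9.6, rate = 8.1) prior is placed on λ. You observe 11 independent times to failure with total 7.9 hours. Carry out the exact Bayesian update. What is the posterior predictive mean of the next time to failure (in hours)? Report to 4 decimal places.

0.8163

With a Gamma(shape α, rate β) prior on the exponential rate λ, the posterior after n observations with total T = Σxᵢ is Gamma(α+n, β+T).
Posterior: Gamma(9.6+11, 8.1+7.9) = Gamma(20.6, 16.0).
The predictive distribution for the next observation is Lomax; its mean is β/(α−1) = 16.0/19.6 = 0.8163.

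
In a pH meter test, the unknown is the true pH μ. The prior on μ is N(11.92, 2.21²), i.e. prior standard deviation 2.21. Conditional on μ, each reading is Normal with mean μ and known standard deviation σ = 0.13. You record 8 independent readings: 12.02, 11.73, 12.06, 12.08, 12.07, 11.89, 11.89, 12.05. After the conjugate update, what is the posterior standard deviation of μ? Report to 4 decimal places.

0.0460

For Normal data with known variance σ², a Normal(μ₀, σ₀²) prior on μ is conjugate. Posterior precision = 1/σ₀² + n/σ²; posterior mean is the precision-weighted average of μ₀ and x̄.
σ₀² = 2.21² = 4.8841, σ² = 0.13² = 0.0169; σ² + n·σ₀² = 0.0169 + 8·4.8841 = 39.0897.
Posterior precision = 1/σ₀² + n/σ² = 1/4.8841 + 8/0.0169 = (σ² + n·σ₀²)/(σ₀²σ²) = 39.0897/(4.8841·0.0169); posterior variance σₙ² = σ₀²σ²/(σ² + n·σ₀²) = 4.8841·0.0169/39.0897 = 0.002112.
Posterior SD = √σₙ² = √(4.8841·0.0169/39.0897) = 0.0460.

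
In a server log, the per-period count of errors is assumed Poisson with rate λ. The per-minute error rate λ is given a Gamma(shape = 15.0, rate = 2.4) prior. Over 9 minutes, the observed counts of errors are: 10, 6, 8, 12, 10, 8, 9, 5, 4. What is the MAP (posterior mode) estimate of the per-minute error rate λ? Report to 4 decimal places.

7.5439

With a Gamma(shape α, rate β) prior, the Poisson likelihood is conjugate: the posterior is Gamma(α + ΣXᵢ, β + n).
Sum of counts S = 72 over n = 9 minutes.
Posterior: Gamma(α+S, β+n) = Gamma(15.0+72, 2.4+9) = Gamma(87.0, 11.4).
Mode of Gamma(α,β) for α≥1 is (α−1)/β = 86.0/11.4 = 7.5439.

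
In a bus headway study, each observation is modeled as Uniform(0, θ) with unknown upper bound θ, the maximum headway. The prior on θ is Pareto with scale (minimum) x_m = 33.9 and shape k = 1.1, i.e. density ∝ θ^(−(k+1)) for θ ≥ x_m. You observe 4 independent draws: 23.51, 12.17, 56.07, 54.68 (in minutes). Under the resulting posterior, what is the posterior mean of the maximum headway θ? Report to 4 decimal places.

A Pareto(scale x_m, shape k) prior on the upper bound θ of Uniform(0, θ) is conjugate: posterior is Pareto(max(x_m, max xᵢ), k + n).
Sample maximum = 56.07; prior scale x_m = 33.9 → posterior scale = max = 56.07.
Posterior shape = 1.1 + 4 = 5.1.
E[θ|data] = k·x_m/(k−1) = 5.1·56.07/4.1 = 69.7456.

69.7456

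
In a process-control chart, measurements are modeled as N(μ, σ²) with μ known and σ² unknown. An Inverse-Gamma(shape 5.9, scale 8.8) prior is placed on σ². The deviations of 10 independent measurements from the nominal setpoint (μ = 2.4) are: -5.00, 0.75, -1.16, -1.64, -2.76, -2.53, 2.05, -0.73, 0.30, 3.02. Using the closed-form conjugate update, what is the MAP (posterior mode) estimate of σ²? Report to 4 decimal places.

3.1581

With known mean μ and an Inverse-Gamma(α, β) prior on σ², the Normal likelihood is conjugate: posterior is Inv-Gamma(α + n/2, β + Σ(xᵢ−μ)²/2).
Σ(xᵢ−μ)² = (-5.00)² + (0.75)² + (-1.16)² + (-1.64)² + (-2.76)² + (-2.53)² + (2.05)² + (-0.73)² + (0.30)² + (3.02)² = 57.5620.
Posterior: Inv-Gamma(5.9 + 10/2, 8.8 + 57.5620/2) = Inv-Gamma(10.90, 37.58100).
Mode = β/(α+1) = 37.58100/11.90 = 3.1581.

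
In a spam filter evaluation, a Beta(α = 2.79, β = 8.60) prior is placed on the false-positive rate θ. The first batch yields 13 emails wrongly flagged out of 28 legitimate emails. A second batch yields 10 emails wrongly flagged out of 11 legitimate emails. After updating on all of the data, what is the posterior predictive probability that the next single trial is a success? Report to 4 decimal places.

The Beta prior is conjugate to a Binomial/Bernoulli likelihood; the update adds successes to α and failures to β.
After batch 1: Beta(2.79+13, 8.60+15) = Beta(15.79, 23.60).
After batch 2: Beta(15.79+10, 23.60+1) = Beta(25.79, 24.60).
For a single future Bernoulli trial, P(success | data) = α/(α+β) = 0.5118.

0.5118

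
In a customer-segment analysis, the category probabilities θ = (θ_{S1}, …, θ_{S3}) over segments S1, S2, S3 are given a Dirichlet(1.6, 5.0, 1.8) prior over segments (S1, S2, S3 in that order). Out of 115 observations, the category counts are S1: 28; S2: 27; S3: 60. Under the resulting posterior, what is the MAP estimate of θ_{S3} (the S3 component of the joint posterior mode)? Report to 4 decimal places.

0.5050

The Dirichlet prior is conjugate to the Multinomial likelihood: each posterior αⱼ = prior αⱼ + observed count nⱼ.
Posterior concentration: (29.6, 32.0, 61.8), total = 123.4.
Joint mode component: (α_{S3}−1)/(Σα−K) = 60.8/120.4 = 0.5050.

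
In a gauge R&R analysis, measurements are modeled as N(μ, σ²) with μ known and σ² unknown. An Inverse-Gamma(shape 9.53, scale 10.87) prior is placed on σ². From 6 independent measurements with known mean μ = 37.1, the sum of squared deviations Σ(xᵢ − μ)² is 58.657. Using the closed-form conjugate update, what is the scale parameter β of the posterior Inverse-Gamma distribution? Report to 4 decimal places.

With known mean μ and an Inverse-Gamma(α, β) prior on σ², the Normal likelihood is conjugate: posterior is Inv-Gamma(α + n/2, β + Σ(xᵢ−μ)²/2).
Posterior: Inv-Gamma(9.53 + 6/2, 10.87 + 58.657/2) = Inv-Gamma(12.53, 40.1985).
Posterior β = 40.1985.

40.1985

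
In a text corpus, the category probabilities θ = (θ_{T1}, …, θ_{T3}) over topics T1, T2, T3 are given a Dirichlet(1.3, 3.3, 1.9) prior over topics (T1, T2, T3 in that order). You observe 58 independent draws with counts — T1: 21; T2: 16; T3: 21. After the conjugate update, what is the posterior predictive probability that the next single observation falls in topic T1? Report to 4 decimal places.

The Dirichlet prior is conjugate to the Multinomial likelihood: each posterior αⱼ = prior αⱼ + observed count nⱼ.
Posterior concentration: (22.3, 19.3, 22.9), total = 64.5.
P(next = T1 | data) = α_{T1}/Σα = 0.3457.

0.3457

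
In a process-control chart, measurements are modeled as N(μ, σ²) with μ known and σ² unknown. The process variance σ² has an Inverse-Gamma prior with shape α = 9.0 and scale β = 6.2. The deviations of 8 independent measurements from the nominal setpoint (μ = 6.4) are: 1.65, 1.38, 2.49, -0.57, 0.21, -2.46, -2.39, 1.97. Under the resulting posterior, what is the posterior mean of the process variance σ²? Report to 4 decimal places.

1.6350

With known mean μ and an Inverse-Gamma(α, β) prior on σ², the Normal likelihood is conjugate: posterior is Inv-Gamma(α + n/2, β + Σ(xᵢ−μ)²/2).
Σ(xᵢ−μ)² = (1.65)² + (1.38)² + (2.49)² + (-0.57)² + (0.21)² + (-2.46)² + (-2.39)² + (1.97)² = 26.8406.
Posterior: Inv-Gamma(9.0 + 8/2, 6.2 + 26.8406/2) = Inv-Gamma(13.00, 19.62030).
E[σ²|data] = β/(α−1) = 19.62030/12.00 = 1.6350.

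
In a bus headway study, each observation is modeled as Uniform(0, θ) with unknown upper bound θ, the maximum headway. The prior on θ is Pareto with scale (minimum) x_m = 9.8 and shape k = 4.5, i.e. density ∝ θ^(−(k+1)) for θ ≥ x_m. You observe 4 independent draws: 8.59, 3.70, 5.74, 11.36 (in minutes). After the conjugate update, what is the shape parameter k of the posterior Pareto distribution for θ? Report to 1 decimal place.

A Pareto(scale x_m, shape k) prior on the upper bound θ of Uniform(0, θ) is conjugate: posterior is Pareto(max(x_m, max xᵢ), k + n).
Sample maximum = 11.36; prior scale x_m = 9.8 → posterior scale = max = 11.36.
Posterior shape = 4.5 + 4 = 8.5.
Posterior shape k = 8.5.

8.5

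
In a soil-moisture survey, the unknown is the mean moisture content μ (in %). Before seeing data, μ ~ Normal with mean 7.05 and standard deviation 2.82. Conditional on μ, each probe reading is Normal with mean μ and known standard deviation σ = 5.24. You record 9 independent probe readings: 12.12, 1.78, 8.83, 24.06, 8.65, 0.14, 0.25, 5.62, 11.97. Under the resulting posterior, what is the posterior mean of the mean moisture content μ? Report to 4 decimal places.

7.8506

For Normal data with known variance σ², a Normal(μ₀, σ₀²) prior on μ is conjugate. Posterior precision = 1/σ₀² + n/σ²; posterior mean is the precision-weighted average of μ₀ and x̄.
Σxᵢ = 12.12 + 1.78 + 8.83 + 24.06 + 8.65 + 0.14 + 0.25 + 5.62 + 11.97 = 73.42, so n·x̄ = 73.42.
σ₀² = 2.82² = 7.9524, σ² = 5.24² = 27.4576; σ² + n·σ₀² = 27.4576 + 9·7.9524 = 99.0292.
Posterior mean = (μ₀/σ₀² + n·x̄/σ²)/(1/σ₀² + n/σ²) = (σ²·μ₀ + σ₀²·n·x̄)/(σ² + n·σ₀²) = (27.4576·7.05 + 7.9524·73.42)/99.0292 = 777.441288/99.0292 = 7.8506.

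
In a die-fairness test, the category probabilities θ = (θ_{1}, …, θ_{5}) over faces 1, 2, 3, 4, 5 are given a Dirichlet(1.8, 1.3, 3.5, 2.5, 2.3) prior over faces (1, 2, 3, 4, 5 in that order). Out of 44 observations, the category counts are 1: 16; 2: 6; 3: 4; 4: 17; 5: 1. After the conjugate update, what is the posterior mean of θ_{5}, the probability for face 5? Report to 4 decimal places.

0.0596

The Dirichlet prior is conjugate to the Multinomial likelihood: each posterior αⱼ = prior αⱼ + observed count nⱼ.
Posterior concentration: (17.8, 7.3, 7.5, 19.5, 3.3), total = 55.4.
E[θ_{5}|data] = α_{5}/Σα = 3.3/55.4 = 0.0596.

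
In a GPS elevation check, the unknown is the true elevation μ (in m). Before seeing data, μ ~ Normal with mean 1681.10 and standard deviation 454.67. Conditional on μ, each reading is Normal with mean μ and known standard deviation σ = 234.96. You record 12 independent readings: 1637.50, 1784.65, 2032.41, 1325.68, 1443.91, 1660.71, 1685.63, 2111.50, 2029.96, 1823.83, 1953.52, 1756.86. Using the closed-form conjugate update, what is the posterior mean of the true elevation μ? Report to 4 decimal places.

1768.5668

For Normal data with known variance σ², a Normal(μ₀, σ₀²) prior on μ is conjugate. Posterior precision = 1/σ₀² + n/σ²; posterior mean is the precision-weighted average of μ₀ and x̄.
Σxᵢ = 1637.50 + 1784.65 + 2032.41 + 1325.68 + 1443.91 + 1660.71 + 1685.63 + 2111.50 + 2029.96 + 1823.83 + 1953.52 + 1756.86 = 21246.16, so n·x̄ = 21246.16.
σ₀² = 454.67² = 206724.8089, σ² = 234.96² = 55206.2016; σ² + n·σ₀² = 55206.2016 + 12·206724.8089 = 2535903.9084.
Posterior mean = (μ₀/σ₀² + n·x̄/σ²)/(1/σ₀² + n/σ²) = (σ²·μ₀ + σ₀²·n·x̄)/(σ² + n·σ₀²) = (55206.2016·1681.10 + 206724.8089·21246.16)/2535903.9084 = 4484915511.368584/2535903.9084 = 1768.5668.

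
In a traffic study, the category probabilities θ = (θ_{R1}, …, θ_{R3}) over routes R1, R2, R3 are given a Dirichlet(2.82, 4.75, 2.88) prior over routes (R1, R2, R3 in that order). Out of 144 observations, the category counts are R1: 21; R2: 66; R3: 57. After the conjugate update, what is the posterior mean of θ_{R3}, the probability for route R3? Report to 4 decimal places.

The Dirichlet prior is conjugate to the Multinomial likelihood: each posterior αⱼ = prior αⱼ + observed count nⱼ.
Posterior concentration: (23.82, 70.75, 59.88), total = 154.45.
E[θ_{R3}|data] = α_{R3}/Σα = 59.88/154.45 = 0.3877.

0.3877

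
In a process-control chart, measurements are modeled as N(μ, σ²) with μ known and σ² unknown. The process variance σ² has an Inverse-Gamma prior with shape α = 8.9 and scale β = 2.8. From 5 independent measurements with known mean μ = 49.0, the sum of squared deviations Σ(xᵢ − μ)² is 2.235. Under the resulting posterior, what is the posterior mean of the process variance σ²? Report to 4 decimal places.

With known mean μ and an Inverse-Gamma(α, β) prior on σ², the Normal likelihood is conjugate: posterior is Inv-Gamma(α + n/2, β + Σ(xᵢ−μ)²/2).
Posterior: Inv-Gamma(8.9 + 5/2, 2.8 + 2.235/2) = Inv-Gamma(11.40, 3.9175).
E[σ²|data] = β/(α−1) = 3.9175/10.40 = 0.3767.

0.3767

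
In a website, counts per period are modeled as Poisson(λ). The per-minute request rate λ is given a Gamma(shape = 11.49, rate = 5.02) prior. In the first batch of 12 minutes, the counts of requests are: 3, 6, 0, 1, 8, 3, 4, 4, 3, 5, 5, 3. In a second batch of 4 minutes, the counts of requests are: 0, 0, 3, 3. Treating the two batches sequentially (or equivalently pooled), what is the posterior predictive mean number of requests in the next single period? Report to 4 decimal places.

2.9729

With a Gamma(shape α, rate β) prior, the Poisson likelihood is conjugate: the posterior is Gamma(α + ΣXᵢ, β + n).
Batch 1: sum of counts S = 45 over n = 12 minutes.
After batch 1: Gamma(α+S, β+n) = Gamma(11.49+45, 5.02+12) = Gamma(56.49, 17.02).
Batch 2: sum of counts S = 6 over n = 4 minutes.
After batch 2: Gamma(α+S, β+n) = Gamma(56.49+6, 17.02+4) = Gamma(62.49, 21.02).
The predictive distribution for one future period is NegBinom with mean α/β = 2.9729.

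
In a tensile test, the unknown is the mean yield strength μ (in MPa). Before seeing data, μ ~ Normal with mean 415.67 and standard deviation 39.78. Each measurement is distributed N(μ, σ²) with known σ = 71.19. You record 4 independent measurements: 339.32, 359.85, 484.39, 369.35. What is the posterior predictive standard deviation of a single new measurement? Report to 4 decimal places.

For Normal data with known variance σ², a Normal(μ₀, σ₀²) prior on μ is conjugate. Posterior precision = 1/σ₀² + n/σ²; posterior mean is the precision-weighted average of μ₀ and x̄.
σ₀² = 39.78² = 1582.4484, σ² = 71.19² = 5068.0161; σ² + n·σ₀² = 5068.0161 + 4·1582.4484 = 11397.8097.
Posterior precision = 1/σ₀² + n/σ² = 1/1582.4484 + 4/5068.0161 = (σ² + n·σ₀²)/(σ₀²σ²) = 11397.8097/(1582.4484·5068.0161); posterior variance σₙ² = σ₀²σ²/(σ² + n·σ₀²) = 1582.4484·5068.0161/11397.8097 = 703.632907.
Predictive variance for one new observation = σₙ² + σ² = 1582.4484·5068.0161/11397.8097 + 5068.0161 = σ²·(σ₀² + 11397.8097)/11397.8097 = 5068.0161·12980.2581/11397.8097 = 5771.649007; SD = √(5068.0161·12980.2581/11397.8097) = 75.9714.

75.9714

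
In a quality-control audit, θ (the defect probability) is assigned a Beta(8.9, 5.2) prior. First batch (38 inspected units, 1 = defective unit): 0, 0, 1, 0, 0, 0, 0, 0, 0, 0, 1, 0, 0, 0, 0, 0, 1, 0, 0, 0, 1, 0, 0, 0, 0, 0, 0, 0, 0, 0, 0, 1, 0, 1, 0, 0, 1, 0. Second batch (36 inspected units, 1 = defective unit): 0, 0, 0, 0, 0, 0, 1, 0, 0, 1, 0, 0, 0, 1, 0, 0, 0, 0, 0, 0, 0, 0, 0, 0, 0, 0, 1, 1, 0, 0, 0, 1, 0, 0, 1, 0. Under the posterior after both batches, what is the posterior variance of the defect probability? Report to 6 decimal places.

0.002159

The Beta prior is conjugate to a Binomial/Bernoulli likelihood; the update adds successes to α and failures to β.
After batch 1: Beta(8.9+7, 5.2+31) = Beta(15.9, 36.2).
After batch 2: Beta(15.9+7, 36.2+29) = Beta(22.9, 65.2).
Var = αβ/((α+β)²(α+β+1)) = 22.9·65.2/(88.1²·89.1) = 0.002159.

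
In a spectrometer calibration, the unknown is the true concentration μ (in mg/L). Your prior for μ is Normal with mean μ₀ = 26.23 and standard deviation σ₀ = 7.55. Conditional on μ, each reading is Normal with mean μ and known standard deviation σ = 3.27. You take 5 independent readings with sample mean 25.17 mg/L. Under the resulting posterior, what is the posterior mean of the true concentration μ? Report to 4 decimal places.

For Normal data with known variance σ², a Normal(μ₀, σ₀²) prior on μ is conjugate. Posterior precision = 1/σ₀² + n/σ²; posterior mean is the precision-weighted average of μ₀ and x̄.
n·x̄ = 5·25.17 = 125.85.
σ₀² = 7.55² = 57.0025, σ² = 3.27² = 10.6929; σ² + n·σ₀² = 10.6929 + 5·57.0025 = 295.7054.
Posterior mean = (μ₀/σ₀² + n·x̄/σ²)/(1/σ₀² + n/σ²) = (σ²·μ₀ + σ₀²·n·x̄)/(σ² + n·σ₀²) = (10.6929·26.23 + 57.0025·125.85)/295.7054 = 7454.239392/295.7054 = 25.2083.

25.2083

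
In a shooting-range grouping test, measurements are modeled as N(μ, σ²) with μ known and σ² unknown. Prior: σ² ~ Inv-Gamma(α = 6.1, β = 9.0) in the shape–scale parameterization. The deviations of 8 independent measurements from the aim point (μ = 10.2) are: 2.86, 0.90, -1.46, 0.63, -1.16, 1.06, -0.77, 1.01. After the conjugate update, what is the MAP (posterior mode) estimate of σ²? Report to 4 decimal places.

With known mean μ and an Inverse-Gamma(α, β) prior on σ², the Normal likelihood is conjugate: posterior is Inv-Gamma(α + n/2, β + Σ(xᵢ−μ)²/2).
Σ(xᵢ−μ)² = (2.86)² + (0.90)² + (-1.46)² + (0.63)² + (-1.16)² + (1.06)² + (-0.77)² + (1.01)² = 15.6003.
Posterior: Inv-Gamma(6.1 + 8/2, 9.0 + 15.6003/2) = Inv-Gamma(10.10, 16.80015).
Mode = β/(α+1) = 16.80015/11.10 = 1.5135.

1.5135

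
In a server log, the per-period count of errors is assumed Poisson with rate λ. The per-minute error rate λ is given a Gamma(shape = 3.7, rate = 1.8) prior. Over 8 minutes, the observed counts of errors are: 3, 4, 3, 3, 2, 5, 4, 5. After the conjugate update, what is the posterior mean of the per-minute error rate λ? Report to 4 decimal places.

3.3367

With a Gamma(shape α, rate β) prior, the Poisson likelihood is conjugate: the posterior is Gamma(α + ΣXᵢ, β + n).
Sum of counts S = 29 over n = 8 minutes.
Posterior: Gamma(α+S, β+n) = Gamma(3.7+29, 1.8+8) = Gamma(32.7, 9.8).
Posterior mean = α/β = 32.7/9.8 = 3.3367.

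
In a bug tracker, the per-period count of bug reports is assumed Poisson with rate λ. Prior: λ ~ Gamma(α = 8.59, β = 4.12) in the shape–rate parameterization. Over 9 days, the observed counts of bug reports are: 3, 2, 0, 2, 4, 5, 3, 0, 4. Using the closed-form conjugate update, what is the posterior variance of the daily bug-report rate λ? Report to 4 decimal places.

With a Gamma(shape α, rate β) prior, the Poisson likelihood is conjugate: the posterior is Gamma(α + ΣXᵢ, β + n).
Sum of counts S = 23 over n = 9 days.
Posterior: Gamma(α+S, β+n) = Gamma(8.59+23, 4.12+9) = Gamma(31.59, 13.12).
Var = α/β² = 31.59/13.12² = 0.1835.

0.1835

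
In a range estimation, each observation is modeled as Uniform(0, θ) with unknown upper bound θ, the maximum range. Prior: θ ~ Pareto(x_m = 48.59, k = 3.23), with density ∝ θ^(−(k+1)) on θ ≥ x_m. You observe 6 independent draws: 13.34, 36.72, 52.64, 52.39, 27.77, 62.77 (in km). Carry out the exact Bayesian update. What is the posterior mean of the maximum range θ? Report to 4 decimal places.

A Pareto(scale x_m, shape k) prior on the upper bound θ of Uniform(0, θ) is conjugate: posterior is Pareto(max(x_m, max xᵢ), k + n).
Sample maximum = 62.77; prior scale x_m = 48.59 → posterior scale = max = 62.77.
Posterior shape = 3.23 + 6 = 9.23.
E[θ|data] = k·x_m/(k−1) = 9.23·62.77/8.23 = 70.3970.

70.3970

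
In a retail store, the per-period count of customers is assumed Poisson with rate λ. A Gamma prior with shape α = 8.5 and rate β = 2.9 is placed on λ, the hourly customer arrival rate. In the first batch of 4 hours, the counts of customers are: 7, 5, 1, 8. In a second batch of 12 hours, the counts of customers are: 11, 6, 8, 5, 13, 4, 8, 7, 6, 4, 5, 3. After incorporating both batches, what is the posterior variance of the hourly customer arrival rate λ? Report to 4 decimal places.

With a Gamma(shape α, rate β) prior, the Poisson likelihood is conjugate: the posterior is Gamma(α + ΣXᵢ, β + n).
Batch 1: sum of counts S = 21 over n = 4 hours.
After batch 1: Gamma(α+S, β+n) = Gamma(8.5+21, 2.9+4) = Gamma(29.5, 6.9).
Batch 2: sum of counts S = 80 over n = 12 hours.
After batch 2: Gamma(α+S, β+n) = Gamma(29.5+80, 6.9+12) = Gamma(109.5, 18.9).
Var = α/β² = 109.5/18.9² = 0.3065.

0.3065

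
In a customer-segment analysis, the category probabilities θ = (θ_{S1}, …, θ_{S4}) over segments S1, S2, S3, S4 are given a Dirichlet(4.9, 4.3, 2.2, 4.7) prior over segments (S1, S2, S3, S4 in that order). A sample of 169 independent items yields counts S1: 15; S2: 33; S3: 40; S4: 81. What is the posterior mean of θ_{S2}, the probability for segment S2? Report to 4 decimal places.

The Dirichlet prior is conjugate to the Multinomial likelihood: each posterior αⱼ = prior αⱼ + observed count nⱼ.
Posterior concentration: (19.9, 37.3, 42.2, 85.7), total = 185.1.
E[θ_{S2}|data] = α_{S2}/Σα = 37.3/185.1 = 0.2015.

0.2015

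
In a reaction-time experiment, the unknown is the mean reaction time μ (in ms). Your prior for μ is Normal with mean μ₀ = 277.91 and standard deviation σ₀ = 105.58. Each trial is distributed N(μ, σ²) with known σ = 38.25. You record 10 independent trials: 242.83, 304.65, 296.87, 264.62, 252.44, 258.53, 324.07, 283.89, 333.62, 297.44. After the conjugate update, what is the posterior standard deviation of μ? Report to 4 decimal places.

For Normal data with known variance σ², a Normal(μ₀, σ₀²) prior on μ is conjugate. Posterior precision = 1/σ₀² + n/σ²; posterior mean is the precision-weighted average of μ₀ and x̄.
σ₀² = 105.58² = 11147.1364, σ² = 38.25² = 1463.0625; σ² + n·σ₀² = 1463.0625 + 10·11147.1364 = 112934.4265.
Posterior precision = 1/σ₀² + n/σ² = 1/11147.1364 + 10/1463.0625 = (σ² + n·σ₀²)/(σ₀²σ²) = 112934.4265/(11147.1364·1463.0625); posterior variance σₙ² = σ₀²σ²/(σ² + n·σ₀²) = 11147.1364·1463.0625/112934.4265 = 144.410856.
Posterior SD = √σₙ² = √(11147.1364·1463.0625/112934.4265) = 12.0171.

12.0171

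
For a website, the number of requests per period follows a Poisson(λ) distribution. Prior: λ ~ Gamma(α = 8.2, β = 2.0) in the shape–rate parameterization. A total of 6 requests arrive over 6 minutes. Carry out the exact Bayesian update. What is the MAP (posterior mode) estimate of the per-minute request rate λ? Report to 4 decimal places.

1.6500

With a Gamma(shape α, rate β) prior, the Poisson likelihood is conjugate: the posterior is Gamma(α + ΣXᵢ, β + n).
Posterior: Gamma(α+S, β+n) = Gamma(8.2+6, 2.0+6) = Gamma(14.2, 8.0).
Mode of Gamma(α,β) for α≥1 is (α−1)/β = 13.2/8.0 = 1.6500.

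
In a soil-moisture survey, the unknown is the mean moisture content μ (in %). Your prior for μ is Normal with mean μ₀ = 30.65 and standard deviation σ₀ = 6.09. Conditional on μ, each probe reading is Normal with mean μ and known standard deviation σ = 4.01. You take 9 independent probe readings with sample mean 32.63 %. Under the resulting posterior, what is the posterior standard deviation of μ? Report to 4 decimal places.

For Normal data with known variance σ², a Normal(μ₀, σ₀²) prior on μ is conjugate. Posterior precision = 1/σ₀² + n/σ²; posterior mean is the precision-weighted average of μ₀ and x̄.
σ₀² = 6.09² = 37.0881, σ² = 4.01² = 16.0801; σ² + n·σ₀² = 16.0801 + 9·37.0881 = 349.873.
Posterior precision = 1/σ₀² + n/σ² = 1/37.0881 + 9/16.0801 = (σ² + n·σ₀²)/(σ₀²σ²) = 349.873/(37.0881·16.0801); posterior variance σₙ² = σ₀²σ²/(σ² + n·σ₀²) = 37.0881·16.0801/349.873 = 1.704562.
Posterior SD = √σₙ² = √(37.0881·16.0801/349.873) = 1.3056.

1.3056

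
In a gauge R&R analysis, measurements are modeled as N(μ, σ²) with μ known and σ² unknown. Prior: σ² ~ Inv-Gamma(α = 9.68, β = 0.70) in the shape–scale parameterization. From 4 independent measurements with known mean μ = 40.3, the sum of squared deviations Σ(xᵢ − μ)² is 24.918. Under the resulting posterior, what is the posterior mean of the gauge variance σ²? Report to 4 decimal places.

With known mean μ and an Inverse-Gamma(α, β) prior on σ², the Normal likelihood is conjugate: posterior is Inv-Gamma(α + n/2, β + Σ(xᵢ−μ)²/2).
Posterior: Inv-Gamma(9.68 + 4/2, 0.70 + 24.918/2) = Inv-Gamma(11.68, 13.1590).
E[σ²|data] = β/(α−1) = 13.1590/10.68 = 1.2321.

1.2321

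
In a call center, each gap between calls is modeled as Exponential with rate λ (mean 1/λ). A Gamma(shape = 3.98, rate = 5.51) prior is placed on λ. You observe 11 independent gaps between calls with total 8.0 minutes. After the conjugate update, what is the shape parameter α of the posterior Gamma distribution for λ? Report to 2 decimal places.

14.98

With a Gamma(shape α, rate β) prior on the exponential rate λ, the posterior after n observations with total T = Σxᵢ is Gamma(α+n, β+T).
Posterior: Gamma(3.98+11, 5.51+8.0) = Gamma(14.98, 13.51).
Posterior α = 14.98.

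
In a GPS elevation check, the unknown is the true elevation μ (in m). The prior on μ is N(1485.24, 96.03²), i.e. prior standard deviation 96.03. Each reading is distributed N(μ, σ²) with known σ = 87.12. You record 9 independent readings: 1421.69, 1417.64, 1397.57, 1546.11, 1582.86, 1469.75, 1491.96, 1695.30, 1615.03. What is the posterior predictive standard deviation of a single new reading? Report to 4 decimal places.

91.4470

For Normal data with known variance σ², a Normal(μ₀, σ₀²) prior on μ is conjugate. Posterior precision = 1/σ₀² + n/σ²; posterior mean is the precision-weighted average of μ₀ and x̄.
σ₀² = 96.03² = 9221.7609, σ² = 87.12² = 7589.8944; σ² + n·σ₀² = 7589.8944 + 9·9221.7609 = 90585.7425.
Posterior precision = 1/σ₀² + n/σ² = 1/9221.7609 + 9/7589.8944 = (σ² + n·σ₀²)/(σ₀²σ²) = 90585.7425/(9221.7609·7589.8944); posterior variance σₙ² = σ₀²σ²/(σ² + n·σ₀²) = 9221.7609·7589.8944/90585.7425 = 772.662336.
Predictive variance for one new observation = σₙ² + σ² = 9221.7609·7589.8944/90585.7425 + 7589.8944 = σ²·(σ₀² + 90585.7425)/90585.7425 = 7589.8944·99807.5034/90585.7425 = 8362.556736; SD = √(7589.8944·99807.5034/90585.7425) = 91.4470.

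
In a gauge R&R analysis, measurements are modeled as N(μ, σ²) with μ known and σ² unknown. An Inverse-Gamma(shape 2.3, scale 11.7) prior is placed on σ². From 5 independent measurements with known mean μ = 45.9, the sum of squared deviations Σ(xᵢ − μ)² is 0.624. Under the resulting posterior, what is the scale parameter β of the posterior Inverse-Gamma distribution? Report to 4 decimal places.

With known mean μ and an Inverse-Gamma(α, β) prior on σ², the Normal likelihood is conjugate: posterior is Inv-Gamma(α + n/2, β + Σ(xᵢ−μ)²/2).
Posterior: Inv-Gamma(2.3 + 5/2, 11.7 + 0.624/2) = Inv-Gamma(4.80, 12.0120).
Posterior β = 12.0120.

12.0120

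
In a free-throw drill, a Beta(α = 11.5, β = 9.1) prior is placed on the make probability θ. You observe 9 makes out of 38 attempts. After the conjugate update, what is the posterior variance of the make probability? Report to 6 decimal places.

The Beta prior is conjugate to a Binomial/Bernoulli likelihood; the update adds successes to α and failures to β.
Posterior: Beta(α+k, β+n−k) = Beta(11.5+9, 9.1+29) = Beta(20.5, 38.1).
Var = αβ/((α+β)²(α+β+1)) = 20.5·38.1/(58.6²·59.6) = 0.003816.

0.003816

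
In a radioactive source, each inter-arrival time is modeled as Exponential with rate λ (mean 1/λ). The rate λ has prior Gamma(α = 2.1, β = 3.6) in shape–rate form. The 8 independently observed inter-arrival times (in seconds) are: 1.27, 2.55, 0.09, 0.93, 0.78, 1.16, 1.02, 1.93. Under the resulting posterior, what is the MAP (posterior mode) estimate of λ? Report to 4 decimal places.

0.6827

With a Gamma(shape α, rate β) prior on the exponential rate λ, the posterior after n observations with total T = Σxᵢ is Gamma(α+n, β+T).
Sum of observations T = 9.73 seconds; n = 8.
Posterior: Gamma(2.1+8, 3.6+9.73) = Gamma(10.1, 13.33).
Mode = (α−1)/β = 0.6827.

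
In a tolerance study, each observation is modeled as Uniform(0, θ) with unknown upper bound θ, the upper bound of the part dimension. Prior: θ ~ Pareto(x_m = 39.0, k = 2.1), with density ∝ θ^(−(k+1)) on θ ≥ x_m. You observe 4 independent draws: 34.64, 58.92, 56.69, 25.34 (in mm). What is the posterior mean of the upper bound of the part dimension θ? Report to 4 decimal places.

A Pareto(scale x_m, shape k) prior on the upper bound θ of Uniform(0, θ) is conjugate: posterior is Pareto(max(x_m, max xᵢ), k + n).
Sample maximum = 58.92; prior scale x_m = 39.0 → posterior scale = max = 58.92.
Posterior shape = 2.1 + 4 = 6.1.
E[θ|data] = k·x_m/(k−1) = 6.1·58.92/5.1 = 70.4729.

70.4729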